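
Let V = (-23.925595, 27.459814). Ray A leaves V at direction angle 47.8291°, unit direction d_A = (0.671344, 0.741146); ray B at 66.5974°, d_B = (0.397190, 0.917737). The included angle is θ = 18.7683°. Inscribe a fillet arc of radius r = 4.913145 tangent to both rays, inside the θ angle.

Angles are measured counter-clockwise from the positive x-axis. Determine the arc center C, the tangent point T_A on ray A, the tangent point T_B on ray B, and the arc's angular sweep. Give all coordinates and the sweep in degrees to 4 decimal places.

center=(-7.6086,52.7917) T_A=(-3.9672,49.4933) T_B=(-12.1176,54.7432) sweep=161.2317

bisector direction at 57.2132° = (0.541514,0.840692)
center distance |VC| = r/sin(θ/2) = 4.913145/sin(9.3841°) = 30.132190
C = V + |VC|·bis = (-7.6086,52.7917)
T_A = V + ((C−V)·d_A)·d_A = V + 29.7289·d_A = (-3.9672,49.4933)
T_B = V + ((C−V)·d_B)·d_B = V + 29.7289·d_B = (-12.1176,54.7432)
sweep = 180° − θ = 161.2317°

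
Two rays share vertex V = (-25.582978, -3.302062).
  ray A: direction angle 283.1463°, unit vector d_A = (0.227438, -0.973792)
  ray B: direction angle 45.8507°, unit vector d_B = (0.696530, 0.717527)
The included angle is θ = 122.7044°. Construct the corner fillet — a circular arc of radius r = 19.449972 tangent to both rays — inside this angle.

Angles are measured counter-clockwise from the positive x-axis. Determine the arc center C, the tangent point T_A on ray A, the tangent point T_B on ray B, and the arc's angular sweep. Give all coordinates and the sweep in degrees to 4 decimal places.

bisector direction at 344.4985° = (0.963623,-0.267264)
center distance |VC| = r/sin(θ/2) = 19.449972/sin(61.3522°) = 22.163106
C = V + |VC|·bis = (-4.2261,-9.2255)
T_A = V + ((C−V)·d_A)·d_A = V + 10.6255·d_A = (-23.1663,-13.6491)
T_B = V + ((C−V)·d_B)·d_B = V + 10.6255·d_B = (-18.1820,4.3220)
sweep = 180° − θ = 57.2956°

center=(-4.2261,-9.2255) T_A=(-23.1663,-13.6491) T_B=(-18.1820,4.3220) sweep=57.2956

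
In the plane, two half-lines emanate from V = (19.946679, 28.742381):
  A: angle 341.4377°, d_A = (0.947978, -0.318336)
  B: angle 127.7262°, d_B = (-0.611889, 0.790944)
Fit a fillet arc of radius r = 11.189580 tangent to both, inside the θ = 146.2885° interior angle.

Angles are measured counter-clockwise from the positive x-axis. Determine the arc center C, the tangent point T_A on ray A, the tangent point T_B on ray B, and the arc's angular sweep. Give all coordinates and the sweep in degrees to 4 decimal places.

bisector direction at 54.5820° = (0.579538,0.814945)
center distance |VC| = r/sin(θ/2) = 11.189580/sin(73.1442°) = 11.691889
C = V + |VC|·bis = (26.7226,38.2706)
T_A = V + ((C−V)·d_A)·d_A = V + 3.3902·d_A = (23.1605,27.6632)
T_B = V + ((C−V)·d_B)·d_B = V + 3.3902·d_B = (17.8722,31.4239)
sweep = 180° − θ = 33.7115°

center=(26.7226,38.2706) T_A=(23.1605,27.6632) T_B=(17.8722,31.4239) sweep=33.7115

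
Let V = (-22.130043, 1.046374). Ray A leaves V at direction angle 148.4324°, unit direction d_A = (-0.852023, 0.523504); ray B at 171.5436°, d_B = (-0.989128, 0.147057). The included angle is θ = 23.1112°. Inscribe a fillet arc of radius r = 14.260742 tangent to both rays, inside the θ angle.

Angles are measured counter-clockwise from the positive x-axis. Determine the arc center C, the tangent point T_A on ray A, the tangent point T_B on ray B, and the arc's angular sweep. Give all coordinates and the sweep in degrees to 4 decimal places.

bisector direction at 159.9880° = (-0.939621,0.342217)
center distance |VC| = r/sin(θ/2) = 14.260742/sin(11.5556°) = 71.190246
C = V + |VC|·bis = (-89.0219,25.4089)
T_A = V + ((C−V)·d_A)·d_A = V + 69.7473·d_A = (-81.5563,37.5594)
T_B = V + ((C−V)·d_B)·d_B = V + 69.7473·d_B = (-91.1190,11.3032)
sweep = 180° − θ = 156.8888°

center=(-89.0219,25.4089) T_A=(-81.5563,37.5594) T_B=(-91.1190,11.3032) sweep=156.8888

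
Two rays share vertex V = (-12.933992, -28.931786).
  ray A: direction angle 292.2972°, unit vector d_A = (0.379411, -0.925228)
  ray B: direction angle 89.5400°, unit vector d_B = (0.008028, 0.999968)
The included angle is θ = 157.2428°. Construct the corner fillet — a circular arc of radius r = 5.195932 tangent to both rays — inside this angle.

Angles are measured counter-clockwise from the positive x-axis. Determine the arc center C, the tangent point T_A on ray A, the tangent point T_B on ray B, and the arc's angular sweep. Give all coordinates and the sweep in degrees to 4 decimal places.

bisector direction at 10.9186° = (0.981897,0.189414)
center distance |VC| = r/sin(θ/2) = 5.195932/sin(78.6214°) = 5.300106
C = V + |VC|·bis = (-7.7298,-27.9279)
T_A = V + ((C−V)·d_A)·d_A = V + 1.0457·d_A = (-12.5373,-29.8993)
T_B = V + ((C−V)·d_B)·d_B = V + 1.0457·d_B = (-12.9256,-27.8862)
sweep = 180° − θ = 22.7572°

center=(-7.7298,-27.9279) T_A=(-12.5373,-29.8993) T_B=(-12.9256,-27.8862) sweep=22.7572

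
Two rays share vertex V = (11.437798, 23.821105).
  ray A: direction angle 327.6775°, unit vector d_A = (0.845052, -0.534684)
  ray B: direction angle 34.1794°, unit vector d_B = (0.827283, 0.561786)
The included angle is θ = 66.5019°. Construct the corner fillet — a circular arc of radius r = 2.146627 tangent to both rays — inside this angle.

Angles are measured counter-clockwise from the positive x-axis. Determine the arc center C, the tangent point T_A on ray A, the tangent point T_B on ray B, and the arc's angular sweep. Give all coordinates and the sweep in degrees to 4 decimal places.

center=(15.3523,23.8845) T_A=(14.2045,22.0705) T_B=(14.1463,25.6604) sweep=113.4981

bisector direction at 0.9284° = (0.999869,0.016204)
center distance |VC| = r/sin(θ/2) = 2.146627/sin(33.2510°) = 3.915009
C = V + |VC|·bis = (15.3523,23.8845)
T_A = V + ((C−V)·d_A)·d_A = V + 3.2740·d_A = (14.2045,22.0705)
T_B = V + ((C−V)·d_B)·d_B = V + 3.2740·d_B = (14.1463,25.6604)
sweep = 180° − θ = 113.4981°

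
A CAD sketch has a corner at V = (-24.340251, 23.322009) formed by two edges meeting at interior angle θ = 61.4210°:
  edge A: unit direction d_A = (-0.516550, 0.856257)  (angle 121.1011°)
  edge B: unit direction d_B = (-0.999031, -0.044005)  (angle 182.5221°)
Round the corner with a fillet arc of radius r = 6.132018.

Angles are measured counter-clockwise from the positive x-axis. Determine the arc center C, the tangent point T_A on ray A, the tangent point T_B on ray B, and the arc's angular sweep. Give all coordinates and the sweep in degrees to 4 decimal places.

center=(-34.9233,28.9938) T_A=(-29.6727,32.1613) T_B=(-34.6534,22.8677) sweep=118.5790

bisector direction at 151.8116° = (-0.881399,0.472372)
center distance |VC| = r/sin(θ/2) = 6.132018/sin(30.7105°) = 12.007073
C = V + |VC|·bis = (-34.9233,28.9938)
T_A = V + ((C−V)·d_A)·d_A = V + 10.3232·d_A = (-29.6727,32.1613)
T_B = V + ((C−V)·d_B)·d_B = V + 10.3232·d_B = (-34.6534,22.8677)
sweep = 180° − θ = 118.5790°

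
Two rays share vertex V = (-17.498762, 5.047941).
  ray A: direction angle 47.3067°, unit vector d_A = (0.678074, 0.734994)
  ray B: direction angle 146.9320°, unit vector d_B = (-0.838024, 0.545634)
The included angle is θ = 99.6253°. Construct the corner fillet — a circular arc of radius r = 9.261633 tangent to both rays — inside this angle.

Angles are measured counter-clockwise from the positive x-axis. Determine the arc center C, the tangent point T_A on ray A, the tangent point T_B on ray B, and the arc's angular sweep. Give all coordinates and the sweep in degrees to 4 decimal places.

bisector direction at 97.1193° = (-0.123937,0.992290)
center distance |VC| = r/sin(θ/2) = 9.261633/sin(49.8126°) = 12.123532
C = V + |VC|·bis = (-19.0013,17.0780)
T_A = V + ((C−V)·d_A)·d_A = V + 7.8232·d_A = (-12.1941,10.7979)
T_B = V + ((C−V)·d_B)·d_B = V + 7.8232·d_B = (-24.0548,9.3165)
sweep = 180° − θ = 80.3747°

center=(-19.0013,17.0780) T_A=(-12.1941,10.7979) T_B=(-24.0548,9.3165) sweep=80.3747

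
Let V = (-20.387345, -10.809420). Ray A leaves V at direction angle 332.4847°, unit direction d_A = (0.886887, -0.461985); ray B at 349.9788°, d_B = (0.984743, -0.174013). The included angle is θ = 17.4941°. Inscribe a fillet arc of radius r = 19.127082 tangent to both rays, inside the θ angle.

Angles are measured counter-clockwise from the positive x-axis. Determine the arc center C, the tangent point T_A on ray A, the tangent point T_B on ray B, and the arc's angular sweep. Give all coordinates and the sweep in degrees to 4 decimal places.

bisector direction at 341.2317° = (0.946828,-0.321741)
center distance |VC| = r/sin(θ/2) = 19.127082/sin(8.7470°) = 125.776076
C = V + |VC|·bis = (98.7009,-51.2767)
T_A = V + ((C−V)·d_A)·d_A = V + 124.3132·d_A = (89.8645,-68.2403)
T_B = V + ((C−V)·d_B)·d_B = V + 124.3132·d_B = (102.0293,-32.4415)
sweep = 180° − θ = 162.5059°

center=(98.7009,-51.2767) T_A=(89.8645,-68.2403) T_B=(102.0293,-32.4415) sweep=162.5059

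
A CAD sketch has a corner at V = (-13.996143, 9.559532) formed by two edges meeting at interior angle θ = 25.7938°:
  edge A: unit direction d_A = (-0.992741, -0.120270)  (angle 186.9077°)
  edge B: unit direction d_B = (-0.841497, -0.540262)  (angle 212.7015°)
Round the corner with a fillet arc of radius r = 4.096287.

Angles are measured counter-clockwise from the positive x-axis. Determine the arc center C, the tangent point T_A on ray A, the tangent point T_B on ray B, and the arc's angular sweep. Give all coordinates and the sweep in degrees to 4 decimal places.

bisector direction at 199.8046° = (-0.940854,-0.338813)
center distance |VC| = r/sin(θ/2) = 4.096287/sin(12.8969°) = 18.352756
C = V + |VC|·bis = (-31.2634,3.3414)
T_A = V + ((C−V)·d_A)·d_A = V + 17.8898·d_A = (-31.7561,7.4079)
T_B = V + ((C−V)·d_B)·d_B = V + 17.8898·d_B = (-29.0503,-0.1056)
sweep = 180° − θ = 154.2062°

center=(-31.2634,3.3414) T_A=(-31.7561,7.4079) T_B=(-29.0503,-0.1056) sweep=154.2062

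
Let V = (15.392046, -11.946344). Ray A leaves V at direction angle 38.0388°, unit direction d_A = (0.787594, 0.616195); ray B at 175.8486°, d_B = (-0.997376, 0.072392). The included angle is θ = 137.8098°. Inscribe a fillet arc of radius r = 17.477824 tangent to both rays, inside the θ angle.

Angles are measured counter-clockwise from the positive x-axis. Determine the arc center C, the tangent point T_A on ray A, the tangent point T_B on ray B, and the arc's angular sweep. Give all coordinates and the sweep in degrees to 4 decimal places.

bisector direction at 106.9437° = (-0.291432,0.956592)
center distance |VC| = r/sin(θ/2) = 17.477824/sin(68.9049°) = 18.733245
C = V + |VC|·bis = (9.9326,5.9737)
T_A = V + ((C−V)·d_A)·d_A = V + 6.7424·d_A = (20.7023,-7.7917)
T_B = V + ((C−V)·d_B)·d_B = V + 6.7424·d_B = (8.6673,-11.4582)
sweep = 180° − θ = 42.1902°

center=(9.9326,5.9737) T_A=(20.7023,-7.7917) T_B=(8.6673,-11.4582) sweep=42.1902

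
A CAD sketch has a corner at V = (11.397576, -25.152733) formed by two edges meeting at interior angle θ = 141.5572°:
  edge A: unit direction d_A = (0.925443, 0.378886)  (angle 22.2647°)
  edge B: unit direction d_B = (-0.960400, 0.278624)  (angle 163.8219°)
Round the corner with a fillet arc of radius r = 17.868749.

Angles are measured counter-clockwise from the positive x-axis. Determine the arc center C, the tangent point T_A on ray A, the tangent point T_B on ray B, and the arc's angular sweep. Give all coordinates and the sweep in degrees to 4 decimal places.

bisector direction at 93.0433° = (-0.053091,0.998590)
center distance |VC| = r/sin(θ/2) = 17.868749/sin(70.7786°) = 18.923678
C = V + |VC|·bis = (10.3929,-6.2557)
T_A = V + ((C−V)·d_A)·d_A = V + 6.2300·d_A = (17.1631,-22.7923)
T_B = V + ((C−V)·d_B)·d_B = V + 6.2300·d_B = (5.4142,-23.4169)
sweep = 180° − θ = 38.4428°

center=(10.3929,-6.2557) T_A=(17.1631,-22.7923) T_B=(5.4142,-23.4169) sweep=38.4428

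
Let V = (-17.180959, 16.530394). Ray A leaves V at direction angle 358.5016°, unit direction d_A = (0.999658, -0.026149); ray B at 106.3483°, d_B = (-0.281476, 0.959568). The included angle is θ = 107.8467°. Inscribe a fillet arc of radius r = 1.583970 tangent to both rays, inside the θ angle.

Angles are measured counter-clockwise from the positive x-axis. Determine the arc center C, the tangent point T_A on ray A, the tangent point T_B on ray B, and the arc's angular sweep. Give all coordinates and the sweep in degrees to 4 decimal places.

bisector direction at 52.4250° = (0.609800,0.792555)
center distance |VC| = r/sin(θ/2) = 1.583970/sin(53.9233°) = 1.959801
C = V + |VC|·bis = (-15.9859,18.0836)
T_A = V + ((C−V)·d_A)·d_A = V + 1.1541·d_A = (-16.0273,16.5002)
T_B = V + ((C−V)·d_B)·d_B = V + 1.1541·d_B = (-17.5058,17.6378)
sweep = 180° − θ = 72.1533°

center=(-15.9859,18.0836) T_A=(-16.0273,16.5002) T_B=(-17.5058,17.6378) sweep=72.1533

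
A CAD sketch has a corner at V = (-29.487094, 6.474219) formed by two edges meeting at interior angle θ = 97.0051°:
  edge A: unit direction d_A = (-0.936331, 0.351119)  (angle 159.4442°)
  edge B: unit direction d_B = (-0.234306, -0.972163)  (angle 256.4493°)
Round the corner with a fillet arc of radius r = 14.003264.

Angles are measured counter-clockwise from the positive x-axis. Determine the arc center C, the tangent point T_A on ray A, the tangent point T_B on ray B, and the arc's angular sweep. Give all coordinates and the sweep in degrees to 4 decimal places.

center=(-46.0031,-2.2878) T_A=(-41.0863,10.8239) T_B=(-32.3897,-5.5689) sweep=82.9949

bisector direction at 207.9467° = (-0.883384,-0.468651)
center distance |VC| = r/sin(θ/2) = 14.003264/sin(48.5025°) = 18.696316
C = V + |VC|·bis = (-46.0031,-2.2878)
T_A = V + ((C−V)·d_A)·d_A = V + 12.3879·d_A = (-41.0863,10.8239)
T_B = V + ((C−V)·d_B)·d_B = V + 12.3879·d_B = (-32.3897,-5.5689)
sweep = 180° − θ = 82.9949°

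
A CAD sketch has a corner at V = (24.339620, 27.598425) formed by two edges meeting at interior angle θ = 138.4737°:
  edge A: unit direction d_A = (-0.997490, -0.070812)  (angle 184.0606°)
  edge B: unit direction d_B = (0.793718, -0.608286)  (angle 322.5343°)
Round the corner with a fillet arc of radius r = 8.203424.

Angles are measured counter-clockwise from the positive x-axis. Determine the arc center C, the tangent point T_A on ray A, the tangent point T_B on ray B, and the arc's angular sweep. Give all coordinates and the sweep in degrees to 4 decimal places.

center=(21.8182,19.1954) T_A=(21.2373,27.3782) T_B=(26.8082,25.7066) sweep=41.5263

bisector direction at 253.2975° = (-0.287403,-0.957810)
center distance |VC| = r/sin(θ/2) = 8.203424/sin(69.2369°) = 8.773210
C = V + |VC|·bis = (21.8182,19.1954)
T_A = V + ((C−V)·d_A)·d_A = V + 3.1102·d_A = (21.2373,27.3782)
T_B = V + ((C−V)·d_B)·d_B = V + 3.1102·d_B = (26.8082,25.7066)
sweep = 180° − θ = 41.5263°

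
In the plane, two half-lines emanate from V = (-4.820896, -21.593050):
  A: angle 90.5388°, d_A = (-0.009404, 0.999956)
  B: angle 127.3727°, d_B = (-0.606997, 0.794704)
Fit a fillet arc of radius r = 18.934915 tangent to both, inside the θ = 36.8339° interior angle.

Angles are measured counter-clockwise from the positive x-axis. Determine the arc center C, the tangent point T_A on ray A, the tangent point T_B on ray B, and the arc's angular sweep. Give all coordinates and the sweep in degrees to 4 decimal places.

center=(-24.2897,35.0907) T_A=(-5.3556,35.2687) T_B=(-39.3374,23.5972) sweep=143.1661

bisector direction at 108.9557° = (-0.324838,0.945770)
center distance |VC| = r/sin(θ/2) = 18.934915/sin(18.4169°) = 59.933944
C = V + |VC|·bis = (-24.2897,35.0907)
T_A = V + ((C−V)·d_A)·d_A = V + 56.8643·d_A = (-5.3556,35.2687)
T_B = V + ((C−V)·d_B)·d_B = V + 56.8643·d_B = (-39.3374,23.5972)
sweep = 180° − θ = 143.1661°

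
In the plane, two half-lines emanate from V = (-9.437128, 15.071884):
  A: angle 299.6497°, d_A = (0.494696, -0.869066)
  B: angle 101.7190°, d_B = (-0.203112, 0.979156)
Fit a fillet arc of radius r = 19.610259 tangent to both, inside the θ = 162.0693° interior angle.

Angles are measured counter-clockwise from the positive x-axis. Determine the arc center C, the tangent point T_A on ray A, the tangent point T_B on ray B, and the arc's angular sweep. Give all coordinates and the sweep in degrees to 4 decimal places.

bisector direction at 20.6844° = (0.935541,0.353219)
center distance |VC| = r/sin(θ/2) = 19.610259/sin(81.0346°) = 19.852805
C = V + |VC|·bis = (9.1360,22.0843)
T_A = V + ((C−V)·d_A)·d_A = V + 3.0938·d_A = (-7.9066,12.3832)
T_B = V + ((C−V)·d_B)·d_B = V + 3.0938·d_B = (-10.0655,18.1012)
sweep = 180° − θ = 17.9307°

center=(9.1360,22.0843) T_A=(-7.9066,12.3832) T_B=(-10.0655,18.1012) sweep=17.9307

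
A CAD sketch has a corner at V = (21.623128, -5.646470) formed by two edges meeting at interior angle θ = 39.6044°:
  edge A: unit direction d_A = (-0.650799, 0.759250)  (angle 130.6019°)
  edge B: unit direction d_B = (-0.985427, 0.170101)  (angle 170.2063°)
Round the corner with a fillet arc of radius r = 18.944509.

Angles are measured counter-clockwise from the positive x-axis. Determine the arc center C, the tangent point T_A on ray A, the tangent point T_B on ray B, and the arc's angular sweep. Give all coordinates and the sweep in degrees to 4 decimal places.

center=(-27.0017,21.9717) T_A=(-12.6181,34.3007) T_B=(-30.2242,3.3032) sweep=140.3956

bisector direction at 150.4041° = (-0.869530,0.493880)
center distance |VC| = r/sin(θ/2) = 18.944509/sin(19.8022°) = 55.920780
C = V + |VC|·bis = (-27.0017,21.9717)
T_A = V + ((C−V)·d_A)·d_A = V + 52.6141·d_A = (-12.6181,34.3007)
T_B = V + ((C−V)·d_B)·d_B = V + 52.6141·d_B = (-30.2242,3.3032)
sweep = 180° − θ = 140.3956°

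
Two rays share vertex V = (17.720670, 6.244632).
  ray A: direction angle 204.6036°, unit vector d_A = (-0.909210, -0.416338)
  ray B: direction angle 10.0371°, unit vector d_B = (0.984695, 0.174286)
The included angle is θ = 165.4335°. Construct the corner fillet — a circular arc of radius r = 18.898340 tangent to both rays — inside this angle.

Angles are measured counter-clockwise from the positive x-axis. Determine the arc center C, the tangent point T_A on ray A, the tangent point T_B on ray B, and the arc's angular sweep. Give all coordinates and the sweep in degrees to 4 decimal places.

center=(23.3927,-11.9435) T_A=(15.5246,5.2390) T_B=(20.0990,6.6656) sweep=14.5665

bisector direction at 287.3204° = (0.297714,-0.954655)
center distance |VC| = r/sin(θ/2) = 18.898340/sin(82.7168°) = 19.052061
C = V + |VC|·bis = (23.3927,-11.9435)
T_A = V + ((C−V)·d_A)·d_A = V + 2.4153·d_A = (15.5246,5.2390)
T_B = V + ((C−V)·d_B)·d_B = V + 2.4153·d_B = (20.0990,6.6656)
sweep = 180° − θ = 14.5665°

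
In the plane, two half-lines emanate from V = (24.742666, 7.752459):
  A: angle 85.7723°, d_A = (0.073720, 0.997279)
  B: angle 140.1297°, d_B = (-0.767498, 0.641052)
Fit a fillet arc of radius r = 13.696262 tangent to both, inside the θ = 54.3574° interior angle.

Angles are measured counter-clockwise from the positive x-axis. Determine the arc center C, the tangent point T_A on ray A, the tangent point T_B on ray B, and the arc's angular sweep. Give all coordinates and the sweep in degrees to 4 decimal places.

center=(13.0501,35.3640) T_A=(26.7091,34.3543) T_B=(4.2701,24.8522) sweep=125.6426

bisector direction at 112.9510° = (-0.389944,0.920839)
center distance |VC| = r/sin(θ/2) = 13.696262/sin(27.1787°) = 29.985210
C = V + |VC|·bis = (13.0501,35.3640)
T_A = V + ((C−V)·d_A)·d_A = V + 26.6744·d_A = (26.7091,34.3543)
T_B = V + ((C−V)·d_B)·d_B = V + 26.6744·d_B = (4.2701,24.8522)
sweep = 180° − θ = 125.6426°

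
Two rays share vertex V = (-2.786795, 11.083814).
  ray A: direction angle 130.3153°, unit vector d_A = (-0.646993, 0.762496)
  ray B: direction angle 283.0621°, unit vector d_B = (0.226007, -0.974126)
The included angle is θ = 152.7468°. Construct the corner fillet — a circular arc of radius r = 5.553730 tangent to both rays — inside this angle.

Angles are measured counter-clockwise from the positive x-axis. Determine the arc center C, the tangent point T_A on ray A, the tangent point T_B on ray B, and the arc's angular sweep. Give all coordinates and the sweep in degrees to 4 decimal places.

bisector direction at 206.6887° = (-0.893460,-0.449143)
center distance |VC| = r/sin(θ/2) = 5.553730/sin(76.3734°) = 5.714586
C = V + |VC|·bis = (-7.8925,8.5171)
T_A = V + ((C−V)·d_A)·d_A = V + 1.3463·d_A = (-3.6579,12.1104)
T_B = V + ((C−V)·d_B)·d_B = V + 1.3463·d_B = (-2.4825,9.7723)
sweep = 180° − θ = 27.2532°

center=(-7.8925,8.5171) T_A=(-3.6579,12.1104) T_B=(-2.4825,9.7723) sweep=27.2532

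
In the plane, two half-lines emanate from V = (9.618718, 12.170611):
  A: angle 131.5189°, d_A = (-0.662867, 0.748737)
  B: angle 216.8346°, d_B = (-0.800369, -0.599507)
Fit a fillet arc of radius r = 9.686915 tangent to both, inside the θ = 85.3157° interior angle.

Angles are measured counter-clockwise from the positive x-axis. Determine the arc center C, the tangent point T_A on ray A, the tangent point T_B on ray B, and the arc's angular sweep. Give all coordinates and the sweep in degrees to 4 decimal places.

center=(-4.6030,13.6210) T_A=(2.6499,20.0422) T_B=(1.2043,5.8679) sweep=94.6843

bisector direction at 174.1768° = (-0.994840,0.101460)
center distance |VC| = r/sin(θ/2) = 9.686915/sin(42.6579°) = 14.295522
C = V + |VC|·bis = (-4.6030,13.6210)
T_A = V + ((C−V)·d_A)·d_A = V + 10.5131·d_A = (2.6499,20.0422)
T_B = V + ((C−V)·d_B)·d_B = V + 10.5131·d_B = (1.2043,5.8679)
sweep = 180° − θ = 94.6843°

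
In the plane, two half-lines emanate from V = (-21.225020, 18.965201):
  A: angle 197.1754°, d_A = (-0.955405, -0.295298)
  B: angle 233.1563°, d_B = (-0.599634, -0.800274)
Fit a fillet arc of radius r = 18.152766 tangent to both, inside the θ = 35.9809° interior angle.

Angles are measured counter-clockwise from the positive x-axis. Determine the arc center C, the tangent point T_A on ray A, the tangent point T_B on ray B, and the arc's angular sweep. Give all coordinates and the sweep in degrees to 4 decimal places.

center=(-69.2719,-14.8852) T_A=(-74.6323,2.4580) T_B=(-54.7447,-25.7703) sweep=144.0191

bisector direction at 215.1659° = (-0.817488,-0.575945)
center distance |VC| = r/sin(θ/2) = 18.152766/sin(17.9904°) = 58.773736
C = V + |VC|·bis = (-69.2719,-14.8852)
T_A = V + ((C−V)·d_A)·d_A = V + 55.9002·d_A = (-74.6323,2.4580)
T_B = V + ((C−V)·d_B)·d_B = V + 55.9002·d_B = (-54.7447,-25.7703)
sweep = 180° − θ = 144.0191°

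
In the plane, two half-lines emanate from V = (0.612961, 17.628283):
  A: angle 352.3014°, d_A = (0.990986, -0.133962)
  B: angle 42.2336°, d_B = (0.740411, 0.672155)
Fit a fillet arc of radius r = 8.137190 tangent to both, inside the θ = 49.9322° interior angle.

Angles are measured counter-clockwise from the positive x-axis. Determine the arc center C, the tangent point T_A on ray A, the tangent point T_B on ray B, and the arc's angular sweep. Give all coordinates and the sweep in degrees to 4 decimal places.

center=(19.0228,23.3508) T_A=(17.9327,15.2870) T_B=(13.5533,29.3757) sweep=130.0678

bisector direction at 17.2675° = (0.954929,0.296833)
center distance |VC| = r/sin(θ/2) = 8.137190/sin(24.9661°) = 19.278697
C = V + |VC|·bis = (19.0228,23.3508)
T_A = V + ((C−V)·d_A)·d_A = V + 17.4773·d_A = (17.9327,15.2870)
T_B = V + ((C−V)·d_B)·d_B = V + 17.4773·d_B = (13.5533,29.3757)
sweep = 180° − θ = 130.0678°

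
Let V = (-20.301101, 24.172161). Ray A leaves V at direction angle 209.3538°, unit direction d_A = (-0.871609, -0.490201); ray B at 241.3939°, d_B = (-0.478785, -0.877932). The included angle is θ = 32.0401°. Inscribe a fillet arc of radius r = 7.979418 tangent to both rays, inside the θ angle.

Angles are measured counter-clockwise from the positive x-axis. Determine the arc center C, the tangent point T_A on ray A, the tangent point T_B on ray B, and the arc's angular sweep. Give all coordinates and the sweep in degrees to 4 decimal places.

center=(-40.6123,3.5941) T_A=(-44.5238,10.5491) T_B=(-33.6069,-0.2263) sweep=147.9599

bisector direction at 225.3739° = (-0.702478,-0.711706)
center distance |VC| = r/sin(θ/2) = 7.979418/sin(16.0201°) = 28.913688
C = V + |VC|·bis = (-40.6123,3.5941)
T_A = V + ((C−V)·d_A)·d_A = V + 27.7908·d_A = (-44.5238,10.5491)
T_B = V + ((C−V)·d_B)·d_B = V + 27.7908·d_B = (-33.6069,-0.2263)
sweep = 180° − θ = 147.9599°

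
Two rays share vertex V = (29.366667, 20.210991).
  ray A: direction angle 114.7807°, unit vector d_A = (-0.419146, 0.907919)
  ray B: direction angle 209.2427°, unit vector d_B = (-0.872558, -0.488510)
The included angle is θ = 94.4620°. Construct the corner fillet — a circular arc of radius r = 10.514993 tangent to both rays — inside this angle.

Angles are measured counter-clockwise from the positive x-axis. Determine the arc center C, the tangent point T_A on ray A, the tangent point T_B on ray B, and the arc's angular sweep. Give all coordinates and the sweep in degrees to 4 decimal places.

center=(15.7431,24.6345) T_A=(25.2899,29.0418) T_B=(20.8798,15.4595) sweep=85.5380

bisector direction at 162.0117° = (-0.951120,0.308823)
center distance |VC| = r/sin(θ/2) = 10.514993/sin(47.2310°) = 14.323703
C = V + |VC|·bis = (15.7431,24.6345)
T_A = V + ((C−V)·d_A)·d_A = V + 9.7264·d_A = (25.2899,29.0418)
T_B = V + ((C−V)·d_B)·d_B = V + 9.7264·d_B = (20.8798,15.4595)
sweep = 180° − θ = 85.5380°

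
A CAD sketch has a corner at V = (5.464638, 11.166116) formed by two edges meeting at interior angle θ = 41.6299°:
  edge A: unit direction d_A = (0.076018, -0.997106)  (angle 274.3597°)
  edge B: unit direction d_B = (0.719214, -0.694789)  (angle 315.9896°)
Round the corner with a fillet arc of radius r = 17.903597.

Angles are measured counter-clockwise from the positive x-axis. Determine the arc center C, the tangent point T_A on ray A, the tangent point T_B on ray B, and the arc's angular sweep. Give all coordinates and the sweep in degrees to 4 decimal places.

bisector direction at 295.1746° = (0.425379,-0.905015)
center distance |VC| = r/sin(θ/2) = 17.903597/sin(20.8149°) = 50.382871
C = V + |VC|·bis = (26.8964,-34.4312)
T_A = V + ((C−V)·d_A)·d_A = V + 47.0945·d_A = (9.0447,-35.7921)
T_B = V + ((C−V)·d_B)·d_B = V + 47.0945·d_B = (39.3357,-21.5546)
sweep = 180° − θ = 138.3701°

center=(26.8964,-34.4312) T_A=(9.0447,-35.7921) T_B=(39.3357,-21.5546) sweep=138.3701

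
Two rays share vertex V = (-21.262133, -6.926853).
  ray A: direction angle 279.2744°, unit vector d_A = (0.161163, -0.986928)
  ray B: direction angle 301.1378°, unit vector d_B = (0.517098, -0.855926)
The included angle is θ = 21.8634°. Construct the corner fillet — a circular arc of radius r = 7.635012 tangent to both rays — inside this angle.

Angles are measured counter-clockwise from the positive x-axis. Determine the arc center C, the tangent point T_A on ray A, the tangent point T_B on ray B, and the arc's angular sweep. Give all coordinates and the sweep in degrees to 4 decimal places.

center=(-7.3561,-44.7099) T_A=(-14.8913,-45.9404) T_B=(-0.8211,-40.7618) sweep=158.1366

bisector direction at 290.2061° = (0.345398,-0.938456)
center distance |VC| = r/sin(θ/2) = 7.635012/sin(10.9317°) = 40.260832
C = V + |VC|·bis = (-7.3561,-44.7099)
T_A = V + ((C−V)·d_A)·d_A = V + 39.5303·d_A = (-14.8913,-45.9404)
T_B = V + ((C−V)·d_B)·d_B = V + 39.5303·d_B = (-0.8211,-40.7618)
sweep = 180° − θ = 158.1366°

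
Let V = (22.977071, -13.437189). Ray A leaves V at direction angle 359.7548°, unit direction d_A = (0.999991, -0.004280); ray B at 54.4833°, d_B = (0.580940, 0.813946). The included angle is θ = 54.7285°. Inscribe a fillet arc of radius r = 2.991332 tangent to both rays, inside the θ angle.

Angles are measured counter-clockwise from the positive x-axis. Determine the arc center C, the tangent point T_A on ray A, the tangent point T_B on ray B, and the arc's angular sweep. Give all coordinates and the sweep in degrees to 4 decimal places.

center=(28.7695,-10.4706) T_A=(28.7567,-13.4619) T_B=(26.3347,-8.7328) sweep=125.2715

bisector direction at 27.1191° = (0.890061,0.455841)
center distance |VC| = r/sin(θ/2) = 2.991332/sin(27.3642°) = 6.507908
C = V + |VC|·bis = (28.7695,-10.4706)
T_A = V + ((C−V)·d_A)·d_A = V + 5.7797·d_A = (28.7567,-13.4619)
T_B = V + ((C−V)·d_B)·d_B = V + 5.7797·d_B = (26.3347,-8.7328)
sweep = 180° − θ = 125.2715°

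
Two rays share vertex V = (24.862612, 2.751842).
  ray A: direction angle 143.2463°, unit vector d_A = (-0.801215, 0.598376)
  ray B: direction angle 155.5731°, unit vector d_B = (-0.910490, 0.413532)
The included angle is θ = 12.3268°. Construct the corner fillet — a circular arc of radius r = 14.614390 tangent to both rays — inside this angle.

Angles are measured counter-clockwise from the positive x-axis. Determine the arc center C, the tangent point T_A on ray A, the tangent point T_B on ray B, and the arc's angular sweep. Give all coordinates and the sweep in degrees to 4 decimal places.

bisector direction at 149.4097° = (-0.860828,0.508896)
center distance |VC| = r/sin(θ/2) = 14.614390/sin(6.1634°) = 136.119667
C = V + |VC|·bis = (-92.3130,72.0226)
T_A = V + ((C−V)·d_A)·d_A = V + 135.3329·d_A = (-83.5681,83.7318)
T_B = V + ((C−V)·d_B)·d_B = V + 135.3329·d_B = (-98.3566,58.7163)
sweep = 180° − θ = 167.6732°

center=(-92.3130,72.0226) T_A=(-83.5681,83.7318) T_B=(-98.3566,58.7163) sweep=167.6732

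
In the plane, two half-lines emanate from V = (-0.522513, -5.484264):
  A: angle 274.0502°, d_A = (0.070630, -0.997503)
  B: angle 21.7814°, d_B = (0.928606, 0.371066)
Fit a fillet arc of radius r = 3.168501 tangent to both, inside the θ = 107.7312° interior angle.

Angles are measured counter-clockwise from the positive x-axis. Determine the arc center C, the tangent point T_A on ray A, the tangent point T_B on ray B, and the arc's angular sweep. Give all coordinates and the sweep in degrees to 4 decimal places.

bisector direction at 327.9158° = (0.847268,-0.531165)
center distance |VC| = r/sin(θ/2) = 3.168501/sin(53.8656°) = 3.923180
C = V + |VC|·bis = (2.8015,-7.5681)
T_A = V + ((C−V)·d_A)·d_A = V + 2.3134·d_A = (-0.3591,-7.7919)
T_B = V + ((C−V)·d_B)·d_B = V + 2.3134·d_B = (1.6257,-4.6258)
sweep = 180° − θ = 72.2688°

center=(2.8015,-7.5681) T_A=(-0.3591,-7.7919) T_B=(1.6257,-4.6258) sweep=72.2688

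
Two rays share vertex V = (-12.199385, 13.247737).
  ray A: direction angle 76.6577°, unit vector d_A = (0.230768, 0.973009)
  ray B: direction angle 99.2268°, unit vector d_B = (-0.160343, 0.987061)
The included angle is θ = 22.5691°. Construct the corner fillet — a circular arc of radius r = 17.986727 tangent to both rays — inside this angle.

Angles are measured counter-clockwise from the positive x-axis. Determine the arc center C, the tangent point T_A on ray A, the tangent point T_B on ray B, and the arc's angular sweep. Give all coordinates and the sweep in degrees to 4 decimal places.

bisector direction at 87.9423° = (0.035907,0.999355)
center distance |VC| = r/sin(θ/2) = 17.986727/sin(11.2845°) = 91.918284
C = V + |VC|·bis = (-8.8989,105.1067)
T_A = V + ((C−V)·d_A)·d_A = V + 90.1413·d_A = (8.6023,100.9560)
T_B = V + ((C−V)·d_B)·d_B = V + 90.1413·d_B = (-26.6529,102.2227)
sweep = 180° − θ = 157.4309°

center=(-8.8989,105.1067) T_A=(8.6023,100.9560) T_B=(-26.6529,102.2227) sweep=157.4309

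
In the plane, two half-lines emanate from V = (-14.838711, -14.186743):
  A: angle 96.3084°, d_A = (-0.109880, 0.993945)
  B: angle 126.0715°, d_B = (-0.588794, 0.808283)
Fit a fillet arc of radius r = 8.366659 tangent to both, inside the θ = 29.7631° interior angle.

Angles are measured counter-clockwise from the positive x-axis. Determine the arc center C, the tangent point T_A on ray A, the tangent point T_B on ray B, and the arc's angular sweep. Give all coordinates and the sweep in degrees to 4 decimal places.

bisector direction at 111.1900° = (-0.361461,0.932387)
center distance |VC| = r/sin(θ/2) = 8.366659/sin(14.8816°) = 32.577708
C = V + |VC|·bis = (-26.6143,16.1883)
T_A = V + ((C−V)·d_A)·d_A = V + 31.4850·d_A = (-18.2983,17.1076)
T_B = V + ((C−V)·d_B)·d_B = V + 31.4850·d_B = (-33.3769,11.2621)
sweep = 180° − θ = 150.2369°

center=(-26.6143,16.1883) T_A=(-18.2983,17.1076) T_B=(-33.3769,11.2621) sweep=150.2369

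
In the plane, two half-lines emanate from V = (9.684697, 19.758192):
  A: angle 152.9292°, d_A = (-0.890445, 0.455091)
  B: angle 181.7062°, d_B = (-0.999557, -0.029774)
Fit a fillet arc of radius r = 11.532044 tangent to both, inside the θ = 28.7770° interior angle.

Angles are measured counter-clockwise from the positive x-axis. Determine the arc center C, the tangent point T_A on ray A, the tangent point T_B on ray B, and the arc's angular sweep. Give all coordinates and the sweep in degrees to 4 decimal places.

bisector direction at 167.3177° = (-0.975602,0.219545)
center distance |VC| = r/sin(θ/2) = 11.532044/sin(14.3885°) = 46.407461
C = V + |VC|·bis = (-35.5905,29.9467)
T_A = V + ((C−V)·d_A)·d_A = V + 44.9518·d_A = (-30.3424,40.2154)
T_B = V + ((C−V)·d_B)·d_B = V + 44.9518·d_B = (-35.2472,18.4198)
sweep = 180° − θ = 151.2230°

center=(-35.5905,29.9467) T_A=(-30.3424,40.2154) T_B=(-35.2472,18.4198) sweep=151.2230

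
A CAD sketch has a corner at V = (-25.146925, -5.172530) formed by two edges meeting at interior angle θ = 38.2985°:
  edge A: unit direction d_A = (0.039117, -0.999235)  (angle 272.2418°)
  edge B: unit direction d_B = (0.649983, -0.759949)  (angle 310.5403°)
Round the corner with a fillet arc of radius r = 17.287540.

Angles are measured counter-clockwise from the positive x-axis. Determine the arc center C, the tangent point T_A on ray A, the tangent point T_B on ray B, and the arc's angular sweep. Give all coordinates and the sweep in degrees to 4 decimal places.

bisector direction at 291.3911° = (0.364731,-0.931113)
center distance |VC| = r/sin(θ/2) = 17.287540/sin(19.1492°) = 52.701089
C = V + |VC|·bis = (-5.9252,-54.2432)
T_A = V + ((C−V)·d_A)·d_A = V + 49.7850·d_A = (-23.1995,-54.9194)
T_B = V + ((C−V)·d_B)·d_B = V + 49.7850·d_B = (7.2125,-43.0066)
sweep = 180° − θ = 141.7015°

center=(-5.9252,-54.2432) T_A=(-23.1995,-54.9194) T_B=(7.2125,-43.0066) sweep=141.7015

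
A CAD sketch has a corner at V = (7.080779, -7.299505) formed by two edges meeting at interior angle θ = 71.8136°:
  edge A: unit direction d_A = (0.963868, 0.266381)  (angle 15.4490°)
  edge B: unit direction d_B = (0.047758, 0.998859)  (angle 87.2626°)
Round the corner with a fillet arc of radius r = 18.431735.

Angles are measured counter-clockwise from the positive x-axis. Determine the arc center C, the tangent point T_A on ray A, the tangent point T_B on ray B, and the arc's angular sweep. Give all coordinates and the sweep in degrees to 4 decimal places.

center=(26.7072,17.2473) T_A=(31.6171,-0.5185) T_B=(8.2965,18.1275) sweep=108.1864

bisector direction at 51.3558° = (0.624482,0.781039)
center distance |VC| = r/sin(θ/2) = 18.431735/sin(35.9068°) = 31.428347
C = V + |VC|·bis = (26.7072,17.2473)
T_A = V + ((C−V)·d_A)·d_A = V + 25.4561·d_A = (31.6171,-0.5185)
T_B = V + ((C−V)·d_B)·d_B = V + 25.4561·d_B = (8.2965,18.1275)
sweep = 180° − θ = 108.1864°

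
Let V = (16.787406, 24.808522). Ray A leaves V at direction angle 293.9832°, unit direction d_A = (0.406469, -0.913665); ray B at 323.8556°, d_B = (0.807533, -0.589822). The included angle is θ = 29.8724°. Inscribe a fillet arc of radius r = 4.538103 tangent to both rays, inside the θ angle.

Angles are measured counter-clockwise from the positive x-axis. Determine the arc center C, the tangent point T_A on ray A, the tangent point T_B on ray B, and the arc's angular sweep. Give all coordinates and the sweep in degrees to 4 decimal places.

center=(27.8486,11.1097) T_A=(23.7023,9.2651) T_B=(30.5253,14.7744) sweep=150.1276

bisector direction at 308.9194° = (0.628227,-0.778030)
center distance |VC| = r/sin(θ/2) = 4.538103/sin(14.9362°) = 17.607064
C = V + |VC|·bis = (27.8486,11.1097)
T_A = V + ((C−V)·d_A)·d_A = V + 17.0122·d_A = (23.7023,9.2651)
T_B = V + ((C−V)·d_B)·d_B = V + 17.0122·d_B = (30.5253,14.7744)
sweep = 180° − θ = 150.1276°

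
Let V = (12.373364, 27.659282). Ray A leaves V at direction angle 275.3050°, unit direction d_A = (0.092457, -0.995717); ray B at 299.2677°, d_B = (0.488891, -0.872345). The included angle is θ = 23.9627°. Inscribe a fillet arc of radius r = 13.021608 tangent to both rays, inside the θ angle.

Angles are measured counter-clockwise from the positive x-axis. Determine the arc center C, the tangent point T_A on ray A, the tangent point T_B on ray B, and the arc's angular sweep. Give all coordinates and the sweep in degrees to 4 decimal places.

center=(31.0124,-32.2340) T_A=(18.0466,-33.4379) T_B=(42.3717,-25.8679) sweep=156.0373

bisector direction at 287.2864° = (0.297147,-0.954832)
center distance |VC| = r/sin(θ/2) = 13.021608/sin(11.9814°) = 62.726536
C = V + |VC|·bis = (31.0124,-32.2340)
T_A = V + ((C−V)·d_A)·d_A = V + 61.3601·d_A = (18.0466,-33.4379)
T_B = V + ((C−V)·d_B)·d_B = V + 61.3601·d_B = (42.3717,-25.8679)
sweep = 180° − θ = 156.0373°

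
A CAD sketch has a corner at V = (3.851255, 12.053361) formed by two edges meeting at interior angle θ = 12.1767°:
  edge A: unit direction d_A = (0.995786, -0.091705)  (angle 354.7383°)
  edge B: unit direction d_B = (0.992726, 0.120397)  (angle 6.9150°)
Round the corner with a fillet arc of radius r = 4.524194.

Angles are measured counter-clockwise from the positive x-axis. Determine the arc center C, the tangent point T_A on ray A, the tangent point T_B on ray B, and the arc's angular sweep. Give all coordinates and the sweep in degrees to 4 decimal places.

bisector direction at 0.8266° = (0.999896,0.014427)
center distance |VC| = r/sin(θ/2) = 4.524194/sin(6.0884°) = 42.656170
C = V + |VC|·bis = (46.5030,12.6688)
T_A = V + ((C−V)·d_A)·d_A = V + 42.4156·d_A = (46.0881,8.1636)
T_B = V + ((C−V)·d_B)·d_B = V + 42.4156·d_B = (45.9583,17.1601)
sweep = 180° − θ = 167.8233°

center=(46.5030,12.6688) T_A=(46.0881,8.1636) T_B=(45.9583,17.1601) sweep=167.8233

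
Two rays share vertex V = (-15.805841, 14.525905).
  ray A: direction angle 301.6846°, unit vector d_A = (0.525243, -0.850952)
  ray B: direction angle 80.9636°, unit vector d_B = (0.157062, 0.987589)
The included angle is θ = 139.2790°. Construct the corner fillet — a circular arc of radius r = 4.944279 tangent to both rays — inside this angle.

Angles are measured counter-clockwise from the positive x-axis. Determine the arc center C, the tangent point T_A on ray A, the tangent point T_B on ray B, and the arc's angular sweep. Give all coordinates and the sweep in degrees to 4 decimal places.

bisector direction at 11.3241° = (0.980532,0.196359)
center distance |VC| = r/sin(θ/2) = 4.944279/sin(69.6395°) = 5.273773
C = V + |VC|·bis = (-10.6347,15.5615)
T_A = V + ((C−V)·d_A)·d_A = V + 1.8349·d_A = (-14.8421,12.9645)
T_B = V + ((C−V)·d_B)·d_B = V + 1.8349·d_B = (-15.5177,16.3380)
sweep = 180° − θ = 40.7210°

center=(-10.6347,15.5615) T_A=(-14.8421,12.9645) T_B=(-15.5177,16.3380) sweep=40.7210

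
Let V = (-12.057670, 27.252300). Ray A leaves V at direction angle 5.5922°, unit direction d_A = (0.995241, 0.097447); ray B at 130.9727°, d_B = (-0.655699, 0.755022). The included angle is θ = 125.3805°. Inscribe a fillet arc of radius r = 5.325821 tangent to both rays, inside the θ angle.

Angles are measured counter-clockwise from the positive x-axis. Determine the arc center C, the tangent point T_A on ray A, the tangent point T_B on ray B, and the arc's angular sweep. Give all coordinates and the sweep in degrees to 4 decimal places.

center=(-9.8397,32.8208) T_A=(-9.3207,27.5203) T_B=(-13.8608,29.3286) sweep=54.6195

bisector direction at 68.2825° = (0.370031,0.929019)
center distance |VC| = r/sin(θ/2) = 5.325821/sin(62.6902°) = 5.993907
C = V + |VC|·bis = (-9.8397,32.8208)
T_A = V + ((C−V)·d_A)·d_A = V + 2.7500·d_A = (-9.3207,27.5203)
T_B = V + ((C−V)·d_B)·d_B = V + 2.7500·d_B = (-13.8608,29.3286)
sweep = 180° − θ = 54.6195°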